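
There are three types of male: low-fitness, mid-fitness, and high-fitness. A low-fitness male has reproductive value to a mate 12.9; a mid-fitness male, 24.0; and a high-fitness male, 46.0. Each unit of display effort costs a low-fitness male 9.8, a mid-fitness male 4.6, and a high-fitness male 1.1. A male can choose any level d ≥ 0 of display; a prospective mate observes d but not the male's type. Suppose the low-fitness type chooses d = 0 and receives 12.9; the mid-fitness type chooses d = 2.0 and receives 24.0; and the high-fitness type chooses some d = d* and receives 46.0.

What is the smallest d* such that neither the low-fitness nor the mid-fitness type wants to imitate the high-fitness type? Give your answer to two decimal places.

6.78

Mid-fitness type (on-path payoff 24.0 − 4.6×2.0 = 14.8) won't mimic when 14.8 ≥ 46.0 − 4.6·d*, i.e. d* ≥ 6.78.
Low-fitness type (on-path payoff 12.9) won't mimic when 12.9 ≥ 46.0 − 9.8·d*, i.e. d* ≥ 3.38.
Both must hold, so d* = max(3.38, 6.78) = 6.78. The mid-fitness type's constraint binds.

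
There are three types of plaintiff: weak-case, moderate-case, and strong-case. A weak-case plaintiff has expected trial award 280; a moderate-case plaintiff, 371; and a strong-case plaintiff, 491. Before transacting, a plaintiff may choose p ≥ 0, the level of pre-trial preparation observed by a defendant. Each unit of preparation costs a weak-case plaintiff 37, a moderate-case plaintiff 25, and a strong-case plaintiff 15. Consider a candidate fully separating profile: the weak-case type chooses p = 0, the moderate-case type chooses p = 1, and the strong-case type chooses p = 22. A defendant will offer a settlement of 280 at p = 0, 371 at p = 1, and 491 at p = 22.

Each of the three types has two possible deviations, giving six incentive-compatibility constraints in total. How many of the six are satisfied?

Strong-case (own payoff 491 − 15×22 = 161): to p=0 gives 280 → profitable ✗; to p=1 gives 371 − 15×1 = 356 → profitable ✗.
Moderate-case (own payoff 371 − 25×1 = 346): to p=0 gives 280 → no gain ✓; to p=22 gives 491 − 25×22 = -59 → no gain ✓.
Weak-case (own payoff 280): to p=1 gives 371 − 37×1 = 334 → profitable ✗; to p=22 gives 491 − 37×22 = -323 → no gain ✓.
3 of the 6 constraints hold; not an equilibrium.

3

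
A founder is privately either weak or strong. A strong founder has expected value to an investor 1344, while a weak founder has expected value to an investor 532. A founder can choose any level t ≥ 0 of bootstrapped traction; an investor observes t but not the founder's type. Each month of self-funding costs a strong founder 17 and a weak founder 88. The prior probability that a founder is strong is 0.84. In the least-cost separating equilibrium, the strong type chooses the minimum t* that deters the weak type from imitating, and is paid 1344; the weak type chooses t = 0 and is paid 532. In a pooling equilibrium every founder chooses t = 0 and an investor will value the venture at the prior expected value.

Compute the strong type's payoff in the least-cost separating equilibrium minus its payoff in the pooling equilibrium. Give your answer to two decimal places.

Least-cost separating signal: t* solves 532 = 1344 − 88·t*, so t* = (1344 − 532)/88 ≈ 9.2273.
Strong type's separating payoff: 1344 − 17 × t* = 1344 − 17 × (1344 − 532)/88 = 1344 − 13804/88 ≈ 1187.1364.
Pooling payoff: 0.84 × 1344 + 0.16 × 532 = 1214.08.
Difference: 1187.1364 − 1214.08 = -26.9436, i.e. -26.94 to two decimal places.
The strong type would prefer the pooling outcome.

-26.94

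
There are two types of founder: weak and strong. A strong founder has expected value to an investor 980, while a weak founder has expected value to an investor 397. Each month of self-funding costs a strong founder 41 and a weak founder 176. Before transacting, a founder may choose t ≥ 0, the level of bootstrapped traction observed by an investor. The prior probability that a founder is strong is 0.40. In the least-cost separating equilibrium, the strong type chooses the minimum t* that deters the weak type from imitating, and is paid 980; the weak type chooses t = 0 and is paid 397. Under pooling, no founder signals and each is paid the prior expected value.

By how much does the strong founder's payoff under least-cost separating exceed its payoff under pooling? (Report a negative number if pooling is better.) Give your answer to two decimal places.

Least-cost separating signal: t* solves 397 = 980 − 176·t*, so t* = (980 − 397)/176 = 3.3125.
Strong type's separating payoff: 980 − 41 × t* = 980 − 41 × (980 − 397)/176 = 980 − 23903/176 = 844.1875.
Pooling payoff: 0.40 × 980 + 0.60 × 397 = 630.2.
Difference: 844.1875 − 630.2 = 213.9875, i.e. 213.99 to two decimal places.
The strong type prefers to separate.

213.99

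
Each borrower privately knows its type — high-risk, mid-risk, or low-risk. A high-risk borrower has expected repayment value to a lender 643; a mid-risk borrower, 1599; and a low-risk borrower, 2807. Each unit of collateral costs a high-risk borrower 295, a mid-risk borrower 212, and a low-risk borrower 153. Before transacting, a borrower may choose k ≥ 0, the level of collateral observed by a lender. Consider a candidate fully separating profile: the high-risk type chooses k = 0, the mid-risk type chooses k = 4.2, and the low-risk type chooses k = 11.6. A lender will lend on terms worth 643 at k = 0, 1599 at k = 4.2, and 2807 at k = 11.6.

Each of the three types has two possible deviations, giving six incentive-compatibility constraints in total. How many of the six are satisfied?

Low-risk (own payoff 2807 − 153×11.6 = 1032.2): to k=0 gives 643 → no gain ✓; to k=4.2 gives 1599 − 153×4.2 = 956.4 → no gain ✓.
Mid-risk (own payoff 1599 − 212×4.2 = 708.6): to k=0 gives 643 → no gain ✓; to k=11.6 gives 2807 − 212×11.6 = 347.8 → no gain ✓.
High-risk (own payoff 643): to k=4.2 gives 1599 − 295×4.2 = 360 → no gain ✓; to k=11.6 gives 2807 − 295×11.6 = -615 → no gain ✓.
6 of the 6 constraints hold; this profile is a separating equilibrium.

6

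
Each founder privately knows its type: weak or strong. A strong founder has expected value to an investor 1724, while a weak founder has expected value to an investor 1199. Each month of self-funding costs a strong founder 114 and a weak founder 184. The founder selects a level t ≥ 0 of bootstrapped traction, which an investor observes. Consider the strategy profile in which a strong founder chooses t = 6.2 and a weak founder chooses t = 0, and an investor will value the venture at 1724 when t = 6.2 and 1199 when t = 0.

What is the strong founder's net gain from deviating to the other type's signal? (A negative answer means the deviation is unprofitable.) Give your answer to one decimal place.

181.8

Playing t = 6.2 the strong founder receives 1724 − 114 × 6.2 = 1017.2.
Deviating to t = 0 yields 1199 instead.
Gain from deviating: 1199 − 1017.2 = 181.8.
The gain is positive, so the strong type's incentive-compatibility constraint is violated — this profile is not a separating equilibrium.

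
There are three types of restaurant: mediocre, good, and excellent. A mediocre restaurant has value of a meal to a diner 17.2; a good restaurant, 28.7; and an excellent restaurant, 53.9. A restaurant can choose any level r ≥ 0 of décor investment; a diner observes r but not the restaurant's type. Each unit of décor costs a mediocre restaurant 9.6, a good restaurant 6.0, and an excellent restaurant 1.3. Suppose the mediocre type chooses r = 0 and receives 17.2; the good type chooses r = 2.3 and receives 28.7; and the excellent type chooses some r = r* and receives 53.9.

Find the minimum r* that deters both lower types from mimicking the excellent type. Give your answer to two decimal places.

Good type (on-path payoff 28.7 − 6.0×2.3 = 14.9) won't mimic when 14.9 ≥ 53.9 − 6.0·r*, i.e. r* ≥ 6.50.
Mediocre type (on-path payoff 17.2) won't mimic when 17.2 ≥ 53.9 − 9.6·r*, i.e. r* ≥ 3.82.
Both must hold, so r* = max(3.82, 6.50) = 6.50. The good type's constraint binds.

6.50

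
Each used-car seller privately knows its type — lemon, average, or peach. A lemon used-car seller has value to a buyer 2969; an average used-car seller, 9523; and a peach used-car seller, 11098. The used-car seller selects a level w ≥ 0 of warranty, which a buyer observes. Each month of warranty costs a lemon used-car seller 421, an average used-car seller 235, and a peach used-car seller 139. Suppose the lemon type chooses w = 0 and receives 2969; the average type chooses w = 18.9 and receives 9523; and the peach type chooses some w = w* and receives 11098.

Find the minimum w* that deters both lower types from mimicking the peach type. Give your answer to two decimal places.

25.60

Average type (on-path payoff 9523 − 235×18.9 = 5081.5) won't mimic when 5081.5 ≥ 11098 − 235·w*, i.e. w* ≥ 25.60.
Lemon type (on-path payoff 2969) won't mimic when 2969 ≥ 11098 − 421·w*, i.e. w* ≥ 19.31.
Both must hold, so w* = max(19.31, 25.60) = 25.60. The average type's constraint binds.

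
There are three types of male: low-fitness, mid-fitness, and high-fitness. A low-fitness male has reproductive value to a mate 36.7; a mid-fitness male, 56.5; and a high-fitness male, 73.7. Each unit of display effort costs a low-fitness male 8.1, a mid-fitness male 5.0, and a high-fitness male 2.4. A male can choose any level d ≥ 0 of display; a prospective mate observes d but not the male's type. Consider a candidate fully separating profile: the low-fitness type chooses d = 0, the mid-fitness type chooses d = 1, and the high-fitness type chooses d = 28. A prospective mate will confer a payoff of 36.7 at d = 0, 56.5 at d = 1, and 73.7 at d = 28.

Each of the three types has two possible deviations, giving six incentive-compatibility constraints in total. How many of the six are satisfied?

High-fitness (own payoff 73.7 − 2.4×28 = 6.5): to d=0 gives 36.7 → profitable ✗; to d=1 gives 56.5 − 2.4×1 = 54.1 → profitable ✗.
Mid-fitness (own payoff 56.5 − 5.0×1 = 51.5): to d=0 gives 36.7 → no gain ✓; to d=28 gives 73.7 − 5.0×28 = -66.3 → no gain ✓.
Low-fitness (own payoff 36.7): to d=1 gives 56.5 − 8.1×1 = 48.4 → profitable ✗; to d=28 gives 73.7 − 8.1×28 = -153.1 → no gain ✓.
3 of the 6 constraints hold; not an equilibrium.

3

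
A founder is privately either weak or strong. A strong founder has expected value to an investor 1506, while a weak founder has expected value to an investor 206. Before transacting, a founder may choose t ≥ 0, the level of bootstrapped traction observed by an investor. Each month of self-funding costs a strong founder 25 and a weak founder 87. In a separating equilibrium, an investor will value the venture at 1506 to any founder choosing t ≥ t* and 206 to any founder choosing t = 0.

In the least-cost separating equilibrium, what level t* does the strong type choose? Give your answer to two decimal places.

14.94

A weak founder choosing t = 0 receives 206.
Imitating at t* instead would pay 1506 at cost 87·t*, netting 1506 − 87·t*.
Indifference: 206 = 1506 − 87·t*, so t* = (1506 − 206) / 87 ≈ 14.94.
At t* the weak type's incentive constraint just binds; the strong type strictly prefers t* since its per-unit cost is lower.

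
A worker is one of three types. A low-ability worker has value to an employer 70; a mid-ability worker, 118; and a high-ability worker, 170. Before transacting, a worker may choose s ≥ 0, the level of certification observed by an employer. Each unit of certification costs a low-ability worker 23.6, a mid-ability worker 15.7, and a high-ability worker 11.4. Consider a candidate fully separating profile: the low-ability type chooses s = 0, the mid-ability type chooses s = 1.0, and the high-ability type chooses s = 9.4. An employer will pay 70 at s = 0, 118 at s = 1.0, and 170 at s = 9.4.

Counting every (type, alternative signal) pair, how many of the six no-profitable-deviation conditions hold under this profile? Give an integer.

3

High-ability (own payoff 170 − 11.4×9.4 = 62.84): to s=0 gives 70 → profitable ✗; to s=1.0 gives 118 − 11.4×1.0 = 106.6 → profitable ✗.
Low-ability (own payoff 70): to s=1.0 gives 118 − 23.6×1.0 = 94.4 → profitable ✗; to s=9.4 gives 170 − 23.6×9.4 = -51.84 → no gain ✓.
Mid-ability (own payoff 118 − 15.7×1.0 = 102.3): to s=0 gives 70 → no gain ✓; to s=9.4 gives 170 − 15.7×9.4 = 22.42 → no gain ✓.
3 of the 6 constraints hold; not an equilibrium.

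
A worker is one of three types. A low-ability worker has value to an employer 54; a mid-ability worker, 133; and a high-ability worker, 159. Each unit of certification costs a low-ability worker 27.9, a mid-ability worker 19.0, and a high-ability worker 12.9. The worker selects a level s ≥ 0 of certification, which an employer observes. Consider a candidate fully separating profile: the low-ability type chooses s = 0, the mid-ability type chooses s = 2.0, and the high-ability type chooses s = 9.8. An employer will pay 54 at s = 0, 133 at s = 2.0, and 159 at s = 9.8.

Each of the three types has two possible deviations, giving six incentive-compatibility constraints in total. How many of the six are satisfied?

3

Mid-ability (own payoff 133 − 19.0×2.0 = 95): to s=0 gives 54 → no gain ✓; to s=9.8 gives 159 − 19.0×9.8 = -27.2 → no gain ✓.
Low-ability (own payoff 54): to s=2.0 gives 133 − 27.9×2.0 = 77.2 → profitable ✗; to s=9.8 gives 159 − 27.9×9.8 = -114.42 → no gain ✓.
High-ability (own payoff 159 − 12.9×9.8 = 32.58): to s=0 gives 54 → profitable ✗; to s=2.0 gives 133 − 12.9×2.0 = 107.2 → profitable ✗.
3 of the 6 constraints hold; not an equilibrium.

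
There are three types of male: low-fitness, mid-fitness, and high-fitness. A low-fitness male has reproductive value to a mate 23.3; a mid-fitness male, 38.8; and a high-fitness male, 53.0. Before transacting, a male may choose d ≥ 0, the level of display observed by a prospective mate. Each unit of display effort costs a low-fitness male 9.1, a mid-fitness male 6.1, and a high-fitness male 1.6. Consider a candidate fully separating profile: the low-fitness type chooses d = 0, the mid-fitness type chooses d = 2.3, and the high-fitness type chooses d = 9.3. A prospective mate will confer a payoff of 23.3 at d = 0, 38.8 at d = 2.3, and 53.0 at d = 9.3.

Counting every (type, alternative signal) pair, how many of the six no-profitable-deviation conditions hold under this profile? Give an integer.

Low-fitness (own payoff 23.3): to d=2.3 gives 38.8 − 9.1×2.3 = 17.87 → no gain ✓; to d=9.3 gives 53.0 − 9.1×9.3 = -31.63 → no gain ✓.
Mid-fitness (own payoff 38.8 − 6.1×2.3 = 24.77): to d=0 gives 23.3 → no gain ✓; to d=9.3 gives 53.0 − 6.1×9.3 = -3.73 → no gain ✓.
High-fitness (own payoff 53.0 − 1.6×9.3 = 38.12): to d=0 gives 23.3 → no gain ✓; to d=2.3 gives 38.8 − 1.6×2.3 = 35.12 → no gain ✓.
6 of the 6 constraints hold; this profile is a separating equilibrium.

6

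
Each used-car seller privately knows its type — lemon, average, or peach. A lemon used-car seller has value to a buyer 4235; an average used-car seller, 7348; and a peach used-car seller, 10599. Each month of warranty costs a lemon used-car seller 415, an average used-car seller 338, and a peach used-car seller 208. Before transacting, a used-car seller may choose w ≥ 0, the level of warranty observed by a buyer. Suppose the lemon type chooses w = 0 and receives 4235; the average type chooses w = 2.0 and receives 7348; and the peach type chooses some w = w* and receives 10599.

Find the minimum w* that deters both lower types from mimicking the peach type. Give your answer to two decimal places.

Lemon type (on-path payoff 4235) won't mimic when 4235 ≥ 10599 − 415·w*, i.e. w* ≥ 15.33.
Average type (on-path payoff 7348 − 338×2.0 = 6672) won't mimic when 6672 ≥ 10599 − 338·w*, i.e. w* ≥ 11.62.
Both must hold, so w* = max(15.33, 11.62) = 15.33. The lemon type's constraint binds.

15.33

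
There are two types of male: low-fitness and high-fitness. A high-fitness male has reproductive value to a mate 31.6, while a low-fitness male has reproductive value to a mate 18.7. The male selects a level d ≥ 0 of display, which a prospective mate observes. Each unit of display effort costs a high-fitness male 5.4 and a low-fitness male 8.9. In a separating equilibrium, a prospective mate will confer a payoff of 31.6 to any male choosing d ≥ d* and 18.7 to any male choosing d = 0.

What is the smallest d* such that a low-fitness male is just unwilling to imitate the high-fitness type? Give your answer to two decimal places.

1.45

A low-fitness male choosing d = 0 receives 18.7.
Imitating at d* instead would pay 31.6 at cost 8.9·d*, netting 31.6 − 8.9·d*.
Indifference: 18.7 = 31.6 − 8.9·d*, so d* = (31.6 − 18.7) / 8.9 ≈ 1.45.
At d* the low-fitness type's incentive constraint just binds; the high-fitness type strictly prefers d* since its per-unit cost is lower.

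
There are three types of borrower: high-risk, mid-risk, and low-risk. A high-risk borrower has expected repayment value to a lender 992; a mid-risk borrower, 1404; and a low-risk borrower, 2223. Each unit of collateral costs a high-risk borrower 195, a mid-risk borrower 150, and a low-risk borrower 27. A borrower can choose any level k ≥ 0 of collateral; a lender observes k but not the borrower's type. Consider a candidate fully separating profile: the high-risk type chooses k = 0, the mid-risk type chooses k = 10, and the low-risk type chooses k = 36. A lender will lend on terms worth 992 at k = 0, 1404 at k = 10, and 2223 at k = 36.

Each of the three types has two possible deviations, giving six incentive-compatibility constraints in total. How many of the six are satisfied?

Mid-risk (own payoff 1404 − 150×10 = -96): to k=0 gives 992 → profitable ✗; to k=36 gives 2223 − 150×36 = -3177 → no gain ✓.
Low-risk (own payoff 2223 − 27×36 = 1251): to k=0 gives 992 → no gain ✓; to k=10 gives 1404 − 27×10 = 1134 → no gain ✓.
High-risk (own payoff 992): to k=10 gives 1404 − 195×10 = -546 → no gain ✓; to k=36 gives 2223 − 195×36 = -4797 → no gain ✓.
5 of the 6 constraints hold; not an equilibrium.

5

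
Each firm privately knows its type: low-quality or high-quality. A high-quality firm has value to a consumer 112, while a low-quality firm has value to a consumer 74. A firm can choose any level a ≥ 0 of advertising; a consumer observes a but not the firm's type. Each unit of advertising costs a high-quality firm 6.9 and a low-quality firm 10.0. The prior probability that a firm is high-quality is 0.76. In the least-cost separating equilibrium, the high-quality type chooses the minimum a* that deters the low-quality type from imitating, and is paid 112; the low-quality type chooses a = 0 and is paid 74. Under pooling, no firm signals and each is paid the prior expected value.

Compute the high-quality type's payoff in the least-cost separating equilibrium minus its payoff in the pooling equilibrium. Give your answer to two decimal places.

-17.10

Least-cost separating signal: a* solves 74 = 112 − 10.0·a*, so a* = (112 − 74)/10.0 = 3.8.
High-quality type's separating payoff: 112 − 6.9 × a* = 112 − 6.9 × (112 − 74)/10.0 = 112 − 262.2/10.0 = 85.78.
Pooling payoff: 0.76 × 112 + 0.24 × 74 = 102.88.
Difference: 85.78 − 102.88 = -17.10.
The high-quality type would prefer the pooling outcome.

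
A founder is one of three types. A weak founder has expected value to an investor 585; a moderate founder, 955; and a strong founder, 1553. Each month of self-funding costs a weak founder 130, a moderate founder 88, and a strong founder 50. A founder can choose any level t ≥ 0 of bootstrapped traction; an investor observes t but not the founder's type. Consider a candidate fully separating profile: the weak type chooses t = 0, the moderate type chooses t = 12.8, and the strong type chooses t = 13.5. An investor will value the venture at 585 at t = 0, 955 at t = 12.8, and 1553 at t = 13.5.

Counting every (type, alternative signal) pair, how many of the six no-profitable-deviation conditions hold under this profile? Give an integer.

Moderate (own payoff 955 − 88×12.8 = -171.4): to t=0 gives 585 → profitable ✗; to t=13.5 gives 1553 − 88×13.5 = 365 → profitable ✗.
Strong (own payoff 1553 − 50×13.5 = 878): to t=0 gives 585 → no gain ✓; to t=12.8 gives 955 − 50×12.8 = 315 → no gain ✓.
Weak (own payoff 585): to t=12.8 gives 955 − 130×12.8 = -709 → no gain ✓; to t=13.5 gives 1553 − 130×13.5 = -202 → no gain ✓.
4 of the 6 constraints hold; not an equilibrium.

4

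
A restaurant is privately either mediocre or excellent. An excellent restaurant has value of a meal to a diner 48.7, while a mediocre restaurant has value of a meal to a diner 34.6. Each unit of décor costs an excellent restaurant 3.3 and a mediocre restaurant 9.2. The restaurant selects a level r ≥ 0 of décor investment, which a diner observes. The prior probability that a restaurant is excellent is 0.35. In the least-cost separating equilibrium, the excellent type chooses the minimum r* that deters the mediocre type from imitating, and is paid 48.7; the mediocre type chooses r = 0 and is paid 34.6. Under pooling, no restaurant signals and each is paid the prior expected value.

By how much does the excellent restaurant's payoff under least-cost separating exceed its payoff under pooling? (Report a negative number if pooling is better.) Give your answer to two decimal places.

Least-cost separating signal: r* solves 34.6 = 48.7 − 9.2·r*, so r* = (48.7 − 34.6)/9.2 ≈ 1.5326.
Excellent type's separating payoff: 48.7 − 3.3 × r* = 48.7 − 3.3 × (48.7 − 34.6)/9.2 = 48.7 − 46.53/9.2 ≈ 43.6424.
Pooling payoff: 0.35 × 48.7 + 0.65 × 34.6 = 39.535.
Difference: 43.6424 − 39.535 = 4.1074, i.e. 4.11 to two decimal places.
The excellent type prefers to separate.

4.11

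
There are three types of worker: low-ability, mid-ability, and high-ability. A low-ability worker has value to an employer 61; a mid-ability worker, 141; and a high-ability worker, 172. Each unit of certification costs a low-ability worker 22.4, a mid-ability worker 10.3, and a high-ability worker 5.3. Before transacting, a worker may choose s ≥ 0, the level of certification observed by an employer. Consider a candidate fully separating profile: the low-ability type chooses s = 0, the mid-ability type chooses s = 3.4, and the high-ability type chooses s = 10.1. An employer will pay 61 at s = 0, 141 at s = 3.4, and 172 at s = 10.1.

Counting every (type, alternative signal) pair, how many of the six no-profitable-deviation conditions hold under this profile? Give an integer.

4

Mid-ability (own payoff 141 − 10.3×3.4 = 105.98): to s=0 gives 61 → no gain ✓; to s=10.1 gives 172 − 10.3×10.1 = 67.97 → no gain ✓.
High-ability (own payoff 172 − 5.3×10.1 = 118.47): to s=0 gives 61 → no gain ✓; to s=3.4 gives 141 − 5.3×3.4 = 122.98 → profitable ✗.
Low-ability (own payoff 61): to s=3.4 gives 141 − 22.4×3.4 = 64.84 → profitable ✗; to s=10.1 gives 172 − 22.4×10.1 = -54.24 → no gain ✓.
4 of the 6 constraints hold; not an equilibrium.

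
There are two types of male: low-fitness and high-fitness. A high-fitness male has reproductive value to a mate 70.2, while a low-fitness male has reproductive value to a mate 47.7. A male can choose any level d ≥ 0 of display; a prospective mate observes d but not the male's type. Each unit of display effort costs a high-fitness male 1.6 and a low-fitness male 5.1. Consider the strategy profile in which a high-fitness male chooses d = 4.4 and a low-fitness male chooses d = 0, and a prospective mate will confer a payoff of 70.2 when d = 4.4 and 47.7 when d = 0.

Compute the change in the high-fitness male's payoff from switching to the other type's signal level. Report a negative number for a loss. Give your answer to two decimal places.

-15.46

Playing d = 4.4 the high-fitness male receives 70.2 − 1.6 × 4.4 = 63.16.
Deviating to d = 0 yields 47.7 instead.
Gain from deviating: 47.7 − 63.16 = -15.46.
The gain is negative, so the high-fitness type's incentive-compatibility constraint is satisfied.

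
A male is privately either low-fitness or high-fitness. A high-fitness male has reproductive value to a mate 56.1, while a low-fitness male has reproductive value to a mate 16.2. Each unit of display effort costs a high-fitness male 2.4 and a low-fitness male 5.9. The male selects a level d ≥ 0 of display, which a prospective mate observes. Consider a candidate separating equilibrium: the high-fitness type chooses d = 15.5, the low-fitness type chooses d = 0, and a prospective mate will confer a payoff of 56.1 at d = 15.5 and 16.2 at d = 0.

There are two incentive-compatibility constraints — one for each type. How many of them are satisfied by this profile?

Low-fitness type: stay at 0 → 16.2; mimic → 56.1 − 5.9 × 15.5 = -35.35. IC holds (16.2 ≥ -35.35).
High-fitness type: signal → 56.1 − 2.4 × 15.5 = 18.9; deviate to 0 → 16.2. IC holds (18.9 ≥ 16.2).
2 of 2 constraints hold, so this is a separating equilibrium.

2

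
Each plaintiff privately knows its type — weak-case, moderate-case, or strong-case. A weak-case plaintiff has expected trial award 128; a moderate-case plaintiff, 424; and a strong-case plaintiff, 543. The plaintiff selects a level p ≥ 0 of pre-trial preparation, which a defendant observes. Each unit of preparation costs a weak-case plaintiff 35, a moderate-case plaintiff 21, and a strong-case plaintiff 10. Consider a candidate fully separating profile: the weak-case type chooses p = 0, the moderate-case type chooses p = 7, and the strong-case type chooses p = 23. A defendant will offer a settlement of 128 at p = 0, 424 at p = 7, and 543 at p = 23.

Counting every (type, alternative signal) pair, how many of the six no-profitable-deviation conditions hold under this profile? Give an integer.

Strong-case (own payoff 543 − 10×23 = 313): to p=0 gives 128 → no gain ✓; to p=7 gives 424 − 10×7 = 354 → profitable ✗.
Weak-case (own payoff 128): to p=7 gives 424 − 35×7 = 179 → profitable ✗; to p=23 gives 543 − 35×23 = -262 → no gain ✓.
Moderate-case (own payoff 424 − 21×7 = 277): to p=0 gives 128 → no gain ✓; to p=23 gives 543 − 21×23 = 60 → no gain ✓.
4 of the 6 constraints hold; not an equilibrium.

4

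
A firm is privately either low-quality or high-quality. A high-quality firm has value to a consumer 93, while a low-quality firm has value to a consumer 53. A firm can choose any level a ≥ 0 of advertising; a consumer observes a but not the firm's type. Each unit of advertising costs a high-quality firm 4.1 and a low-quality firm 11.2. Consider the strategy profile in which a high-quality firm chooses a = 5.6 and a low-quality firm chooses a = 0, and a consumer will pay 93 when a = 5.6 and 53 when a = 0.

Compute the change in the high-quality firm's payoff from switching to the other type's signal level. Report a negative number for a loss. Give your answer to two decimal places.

-17.04

Playing a = 5.6 the high-quality firm receives 93 − 4.1 × 5.6 = 70.04.
Deviating to a = 0 yields 53 instead.
Gain from deviating: 53 − 70.04 = -17.04.
The gain is negative, so the high-quality type's incentive-compatibility constraint is satisfied.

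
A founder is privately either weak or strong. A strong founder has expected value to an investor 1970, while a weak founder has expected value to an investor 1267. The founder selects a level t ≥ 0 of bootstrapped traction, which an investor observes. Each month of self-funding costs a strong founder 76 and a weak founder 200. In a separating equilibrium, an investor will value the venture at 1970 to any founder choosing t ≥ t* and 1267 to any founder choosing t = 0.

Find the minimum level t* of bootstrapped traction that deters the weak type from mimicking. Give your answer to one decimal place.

A weak founder choosing t = 0 receives 1267.
Imitating at t* instead would pay 1970 at cost 200·t*, netting 1970 − 200·t*.
Indifference: 1267 = 1970 − 200·t*, so t* = (1970 − 1267) / 200 ≈ 3.5.
This is the weak type's binding incentive-compatibility constraint; any t ≥ 3.5 sustains separation on that side.

3.5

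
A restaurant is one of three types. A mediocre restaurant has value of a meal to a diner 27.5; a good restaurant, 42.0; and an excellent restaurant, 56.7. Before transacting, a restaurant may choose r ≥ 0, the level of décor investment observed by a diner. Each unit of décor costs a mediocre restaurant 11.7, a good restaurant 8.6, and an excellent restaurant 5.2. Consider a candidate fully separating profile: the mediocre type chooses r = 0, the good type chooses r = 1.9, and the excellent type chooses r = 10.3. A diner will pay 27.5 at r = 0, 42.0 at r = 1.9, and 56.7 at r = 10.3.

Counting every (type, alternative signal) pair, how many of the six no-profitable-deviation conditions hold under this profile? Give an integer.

Excellent (own payoff 56.7 − 5.2×10.3 = 3.14): to r=0 gives 27.5 → profitable ✗; to r=1.9 gives 42.0 − 5.2×1.9 = 32.12 → profitable ✗.
Good (own payoff 42.0 − 8.6×1.9 = 25.66): to r=0 gives 27.5 → profitable ✗; to r=10.3 gives 56.7 − 8.6×10.3 = -31.88 → no gain ✓.
Mediocre (own payoff 27.5): to r=1.9 gives 42.0 − 11.7×1.9 = 19.77 → no gain ✓; to r=10.3 gives 56.7 − 11.7×10.3 = -63.81 → no gain ✓.
3 of the 6 constraints hold; not an equilibrium.

3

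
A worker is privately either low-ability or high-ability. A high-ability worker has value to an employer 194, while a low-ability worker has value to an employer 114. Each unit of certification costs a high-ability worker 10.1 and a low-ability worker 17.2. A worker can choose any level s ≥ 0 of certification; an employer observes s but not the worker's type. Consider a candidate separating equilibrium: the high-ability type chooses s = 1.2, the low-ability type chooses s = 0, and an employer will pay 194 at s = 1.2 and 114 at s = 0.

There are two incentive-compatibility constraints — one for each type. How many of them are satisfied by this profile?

Low-ability type: stay at 0 → 114; mimic → 194 − 17.2 × 1.2 = 173.36. IC fails (114 < 173.36).
High-ability type: signal → 194 − 10.1 × 1.2 = 181.88; deviate to 0 → 114. IC holds (181.88 ≥ 114).
1 of 2 constraints hold, so this profile is not an equilibrium.

1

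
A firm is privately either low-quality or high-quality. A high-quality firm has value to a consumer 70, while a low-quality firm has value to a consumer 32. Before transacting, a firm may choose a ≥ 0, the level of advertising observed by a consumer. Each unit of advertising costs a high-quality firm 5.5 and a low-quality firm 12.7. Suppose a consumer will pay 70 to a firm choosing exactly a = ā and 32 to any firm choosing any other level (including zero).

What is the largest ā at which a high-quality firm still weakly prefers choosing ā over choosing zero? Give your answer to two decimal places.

Choosing ā yields the high-quality type 70 − 5.5·ā; choosing zero yields 32.
The high-quality type is indifferent at 70 − 5.5·ā = 32, i.e. ā = (70 − 32) / 5.5 ≈ 6.91.
For any ā above 6.91 the high-quality type would rather pool at zero, so separation collapses.

6.91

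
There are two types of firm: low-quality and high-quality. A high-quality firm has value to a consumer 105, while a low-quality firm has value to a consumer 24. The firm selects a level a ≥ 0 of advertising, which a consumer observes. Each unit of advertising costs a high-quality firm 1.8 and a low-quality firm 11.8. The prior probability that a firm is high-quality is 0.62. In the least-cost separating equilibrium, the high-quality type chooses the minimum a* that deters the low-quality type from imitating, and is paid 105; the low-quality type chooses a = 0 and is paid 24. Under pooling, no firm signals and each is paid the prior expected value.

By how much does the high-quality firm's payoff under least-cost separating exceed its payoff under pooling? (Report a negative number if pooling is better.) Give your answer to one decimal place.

Least-cost separating signal: a* solves 24 = 105 − 11.8·a*, so a* = (105 − 24)/11.8 ≈ 6.8644.
High-quality type's separating payoff: 105 − 1.8 × a* = 105 − 1.8 × (105 − 24)/11.8 = 105 − 145.8/11.8 ≈ 92.644.
Pooling payoff: 0.62 × 105 + 0.38 × 24 = 74.22.
Difference: 92.644 − 74.22 = 18.424, i.e. 18.4 to one decimal place.
The high-quality type prefers to separate.

18.4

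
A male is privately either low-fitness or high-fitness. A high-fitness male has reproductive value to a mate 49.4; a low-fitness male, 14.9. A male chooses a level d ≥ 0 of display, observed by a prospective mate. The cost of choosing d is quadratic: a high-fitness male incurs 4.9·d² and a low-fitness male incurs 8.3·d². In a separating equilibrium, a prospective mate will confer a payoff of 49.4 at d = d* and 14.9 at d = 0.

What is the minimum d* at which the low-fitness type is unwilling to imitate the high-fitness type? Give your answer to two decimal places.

The low-fitness type at d = 0 receives 14.9; imitating at d* yields 49.4 − 8.3·d*².
Indifference: 14.9 = 49.4 − 8.3·d*², so d*² = (49.4 − 14.9) / 8.3 ≈ 4.1566.
d* = √4.1566 ≈ 2.04.

2.04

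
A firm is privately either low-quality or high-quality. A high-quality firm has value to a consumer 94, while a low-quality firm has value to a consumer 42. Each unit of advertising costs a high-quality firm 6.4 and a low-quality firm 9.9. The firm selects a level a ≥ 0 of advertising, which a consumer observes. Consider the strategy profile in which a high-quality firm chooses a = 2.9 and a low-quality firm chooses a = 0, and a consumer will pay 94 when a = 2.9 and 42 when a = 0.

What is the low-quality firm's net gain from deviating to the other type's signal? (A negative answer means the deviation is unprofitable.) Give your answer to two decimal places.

Playing a = 0 the low-quality firm receives 42.
Deviating to a = 2.9 brings payment 94 at cost 9.9 × 2.9 = 28.71, netting 65.29.
Gain from deviating: 65.29 − 42 = 23.29.
The gain is positive, so the low-quality type's incentive-compatibility constraint is violated — this profile is not a separating equilibrium.

23.29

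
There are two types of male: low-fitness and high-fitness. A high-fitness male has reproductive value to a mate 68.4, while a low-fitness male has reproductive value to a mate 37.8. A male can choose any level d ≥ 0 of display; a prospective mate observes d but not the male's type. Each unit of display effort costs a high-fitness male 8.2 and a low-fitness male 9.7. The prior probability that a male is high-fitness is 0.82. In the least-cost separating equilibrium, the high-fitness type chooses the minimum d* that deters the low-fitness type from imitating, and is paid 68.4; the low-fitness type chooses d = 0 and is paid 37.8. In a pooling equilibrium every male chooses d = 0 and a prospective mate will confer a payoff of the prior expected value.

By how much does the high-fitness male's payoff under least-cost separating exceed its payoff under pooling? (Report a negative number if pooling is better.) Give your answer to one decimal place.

-20.4

Least-cost separating signal: d* solves 37.8 = 68.4 − 9.7·d*, so d* = (68.4 − 37.8)/9.7 ≈ 3.1546.
High-fitness type's separating payoff: 68.4 − 8.2 × d* = 68.4 − 8.2 × (68.4 − 37.8)/9.7 = 68.4 − 250.92/9.7 ≈ 42.532.
Pooling payoff: 0.82 × 68.4 + 0.18 × 37.8 = 62.892.
Difference: 42.532 − 62.892 = -20.36, i.e. -20.4 to one decimal place.
The high-fitness type would prefer the pooling outcome.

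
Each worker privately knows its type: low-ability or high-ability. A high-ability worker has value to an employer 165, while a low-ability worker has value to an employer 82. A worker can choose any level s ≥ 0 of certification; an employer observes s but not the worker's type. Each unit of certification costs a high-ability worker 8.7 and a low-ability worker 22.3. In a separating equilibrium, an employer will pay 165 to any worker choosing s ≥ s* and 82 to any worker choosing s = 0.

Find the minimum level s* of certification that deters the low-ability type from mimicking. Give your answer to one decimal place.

3.7

A low-ability worker choosing s = 0 receives 82.
Imitating at s* instead would pay 165 at cost 22.3·s*, netting 165 − 22.3·s*.
Indifference: 82 = 165 − 22.3·s*, so s* = (165 − 82) / 22.3 ≈ 3.7.
This is the low-ability type's binding incentive-compatibility constraint; any s ≥ 3.7 sustains separation on that side.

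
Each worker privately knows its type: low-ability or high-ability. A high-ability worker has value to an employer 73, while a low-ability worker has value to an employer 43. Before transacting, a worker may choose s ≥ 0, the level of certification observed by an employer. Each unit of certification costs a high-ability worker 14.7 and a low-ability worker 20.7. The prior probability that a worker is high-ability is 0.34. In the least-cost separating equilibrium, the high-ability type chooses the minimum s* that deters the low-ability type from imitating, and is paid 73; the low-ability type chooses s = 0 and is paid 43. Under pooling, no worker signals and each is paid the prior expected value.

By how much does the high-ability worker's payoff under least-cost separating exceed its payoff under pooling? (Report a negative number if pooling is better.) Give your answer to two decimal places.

Least-cost separating signal: s* solves 43 = 73 − 20.7·s*, so s* = (73 − 43)/20.7 ≈ 1.4493.
High-ability type's separating payoff: 73 − 14.7 × s* = 73 − 14.7 × (73 − 43)/20.7 = 73 − 441/20.7 ≈ 51.6957.
Pooling payoff: 0.34 × 73 + 0.66 × 43 = 53.2.
Difference: 51.6957 − 53.2 = -1.5043, i.e. -1.50 to two decimal places.
The high-ability type would prefer the pooling outcome.

-1.50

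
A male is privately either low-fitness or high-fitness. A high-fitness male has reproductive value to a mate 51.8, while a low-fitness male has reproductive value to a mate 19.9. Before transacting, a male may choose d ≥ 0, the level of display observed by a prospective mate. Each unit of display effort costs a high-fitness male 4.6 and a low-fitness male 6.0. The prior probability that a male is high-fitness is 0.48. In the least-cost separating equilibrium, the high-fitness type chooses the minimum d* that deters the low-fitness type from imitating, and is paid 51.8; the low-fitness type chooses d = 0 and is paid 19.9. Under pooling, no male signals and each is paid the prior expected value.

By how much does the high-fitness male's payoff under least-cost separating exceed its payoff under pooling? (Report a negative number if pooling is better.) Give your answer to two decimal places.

Least-cost separating signal: d* solves 19.9 = 51.8 − 6.0·d*, so d* = (51.8 − 19.9)/6.0 ≈ 5.3167.
High-fitness type's separating payoff: 51.8 − 4.6 × d* = 51.8 − 4.6 × (51.8 − 19.9)/6.0 = 51.8 − 146.74/6.0 ≈ 27.3433.
Pooling payoff: 0.48 × 51.8 + 0.52 × 19.9 = 35.212.
Difference: 27.3433 − 35.212 = -7.8687, i.e. -7.87 to two decimal places.
The high-fitness type would prefer the pooling outcome.

-7.87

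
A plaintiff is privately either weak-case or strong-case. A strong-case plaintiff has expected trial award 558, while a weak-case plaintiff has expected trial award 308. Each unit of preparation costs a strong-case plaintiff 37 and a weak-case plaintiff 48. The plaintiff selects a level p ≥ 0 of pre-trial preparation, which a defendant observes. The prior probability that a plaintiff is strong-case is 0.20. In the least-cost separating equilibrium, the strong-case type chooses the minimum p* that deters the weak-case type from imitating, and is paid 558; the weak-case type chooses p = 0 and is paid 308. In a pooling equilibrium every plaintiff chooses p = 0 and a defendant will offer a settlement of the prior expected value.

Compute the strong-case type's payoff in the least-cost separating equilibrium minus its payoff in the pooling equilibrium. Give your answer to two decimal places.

Least-cost separating signal: p* solves 308 = 558 − 48·p*, so p* = (558 − 308)/48 ≈ 5.2083.
Strong-case type's separating payoff: 558 − 37 × p* = 558 − 37 × (558 − 308)/48 = 558 − 9250/48 ≈ 365.2917.
Pooling payoff: 0.20 × 558 + 0.80 × 308 = 358.
Difference: 365.2917 − 358 = 7.2917, i.e. 7.29 to two decimal places.
The strong-case type prefers to separate.

7.29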